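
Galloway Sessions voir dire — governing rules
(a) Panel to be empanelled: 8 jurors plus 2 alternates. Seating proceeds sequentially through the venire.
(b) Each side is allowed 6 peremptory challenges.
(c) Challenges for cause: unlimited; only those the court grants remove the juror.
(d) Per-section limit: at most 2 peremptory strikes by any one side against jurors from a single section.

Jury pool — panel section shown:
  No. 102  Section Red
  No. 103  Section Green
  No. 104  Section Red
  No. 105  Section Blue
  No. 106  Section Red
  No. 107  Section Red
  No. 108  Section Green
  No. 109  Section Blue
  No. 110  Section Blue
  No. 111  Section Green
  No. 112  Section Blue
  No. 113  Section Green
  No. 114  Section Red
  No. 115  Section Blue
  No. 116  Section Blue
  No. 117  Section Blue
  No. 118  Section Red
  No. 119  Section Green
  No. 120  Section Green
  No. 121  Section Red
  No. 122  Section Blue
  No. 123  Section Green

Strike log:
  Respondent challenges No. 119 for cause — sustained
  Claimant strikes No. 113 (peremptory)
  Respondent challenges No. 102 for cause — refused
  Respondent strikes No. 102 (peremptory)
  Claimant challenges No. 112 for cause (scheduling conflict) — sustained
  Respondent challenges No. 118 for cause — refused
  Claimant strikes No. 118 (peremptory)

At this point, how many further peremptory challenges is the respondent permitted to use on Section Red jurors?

1

Respondent peremptories so far: #102 — 1 of 6 used, 5 left overall.
Against Section Red: #102 — 1 used; per-section cap 2 leaves 1.
Binding limit: min(5, 1) = 1.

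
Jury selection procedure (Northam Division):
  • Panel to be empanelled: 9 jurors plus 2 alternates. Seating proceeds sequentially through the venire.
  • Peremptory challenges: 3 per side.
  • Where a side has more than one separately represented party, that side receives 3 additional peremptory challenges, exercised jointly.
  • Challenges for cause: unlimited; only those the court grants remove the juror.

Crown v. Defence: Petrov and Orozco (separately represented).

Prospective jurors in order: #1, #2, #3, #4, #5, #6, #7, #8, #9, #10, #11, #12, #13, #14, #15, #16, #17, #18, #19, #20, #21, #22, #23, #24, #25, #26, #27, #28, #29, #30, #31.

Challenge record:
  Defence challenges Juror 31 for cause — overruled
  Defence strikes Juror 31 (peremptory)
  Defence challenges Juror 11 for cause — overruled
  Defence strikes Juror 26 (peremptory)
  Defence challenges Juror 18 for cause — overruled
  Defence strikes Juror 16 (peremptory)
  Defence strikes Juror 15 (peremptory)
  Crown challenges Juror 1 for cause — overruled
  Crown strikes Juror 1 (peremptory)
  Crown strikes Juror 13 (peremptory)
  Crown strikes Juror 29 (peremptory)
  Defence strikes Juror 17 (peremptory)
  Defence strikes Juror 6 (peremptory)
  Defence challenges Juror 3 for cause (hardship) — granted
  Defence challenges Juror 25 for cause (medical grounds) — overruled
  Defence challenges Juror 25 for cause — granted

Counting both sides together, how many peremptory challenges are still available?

0

Crown allotment: 3. Defence allotment: 3 base + 3 multi-party = 6.
Crown peremptories used: #1, #13, #29 — 3 (the for-cause on #1 doesn't count).
Defence peremptories used: #31, #26, #16, #15, #17, #6 — 6 (for-cause on #31, #11, #18, #3, #25, #25 don't count).
Remaining: (3 − 3) + (6 − 6) = 0.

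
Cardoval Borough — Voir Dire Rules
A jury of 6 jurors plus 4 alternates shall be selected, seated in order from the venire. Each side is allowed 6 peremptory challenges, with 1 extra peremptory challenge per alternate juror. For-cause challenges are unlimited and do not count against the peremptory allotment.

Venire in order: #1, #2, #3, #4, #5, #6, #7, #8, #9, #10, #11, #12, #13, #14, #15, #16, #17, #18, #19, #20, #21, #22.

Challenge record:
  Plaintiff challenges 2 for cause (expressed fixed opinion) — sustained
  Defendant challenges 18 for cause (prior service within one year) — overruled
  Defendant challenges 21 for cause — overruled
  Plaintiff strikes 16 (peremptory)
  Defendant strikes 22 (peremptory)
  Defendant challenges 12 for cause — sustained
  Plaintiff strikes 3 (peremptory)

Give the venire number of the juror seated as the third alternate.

Removed: #2, #3, #12, #16, #22. (#18, #21 stay — for-cause denied.)
Seating in order: seats 1–6 → #1, #4, #5, #6, #7, #8; alternates → #9, #10, #11, #13.
So alternate 3 is #11.

11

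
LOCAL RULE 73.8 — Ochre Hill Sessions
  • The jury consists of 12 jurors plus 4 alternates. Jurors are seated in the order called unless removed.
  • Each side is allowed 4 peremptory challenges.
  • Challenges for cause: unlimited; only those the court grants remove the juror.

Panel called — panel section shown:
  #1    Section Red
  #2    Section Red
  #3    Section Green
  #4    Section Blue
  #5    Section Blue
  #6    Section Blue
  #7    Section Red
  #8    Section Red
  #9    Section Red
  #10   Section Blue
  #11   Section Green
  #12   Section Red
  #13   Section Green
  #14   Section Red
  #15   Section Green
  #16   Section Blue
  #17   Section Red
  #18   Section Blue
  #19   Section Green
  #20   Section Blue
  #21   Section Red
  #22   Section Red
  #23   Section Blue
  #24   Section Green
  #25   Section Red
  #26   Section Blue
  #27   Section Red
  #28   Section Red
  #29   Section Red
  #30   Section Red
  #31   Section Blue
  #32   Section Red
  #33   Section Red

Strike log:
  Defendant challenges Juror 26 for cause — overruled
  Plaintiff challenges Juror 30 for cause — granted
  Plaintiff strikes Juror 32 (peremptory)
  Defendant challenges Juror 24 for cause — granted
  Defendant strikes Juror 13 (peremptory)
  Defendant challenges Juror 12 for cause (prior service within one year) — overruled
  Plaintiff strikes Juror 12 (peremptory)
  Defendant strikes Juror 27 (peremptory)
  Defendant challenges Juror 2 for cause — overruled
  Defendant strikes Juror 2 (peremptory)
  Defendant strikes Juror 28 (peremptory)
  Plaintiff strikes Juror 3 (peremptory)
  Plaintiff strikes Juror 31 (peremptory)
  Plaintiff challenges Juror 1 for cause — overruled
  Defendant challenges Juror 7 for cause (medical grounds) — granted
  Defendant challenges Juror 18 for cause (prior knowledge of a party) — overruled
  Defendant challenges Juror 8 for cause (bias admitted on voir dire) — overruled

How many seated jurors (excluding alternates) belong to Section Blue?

5

Removed: #2, #3, #7, #12, #13, #24, #27, #28, #30, #31, #32.
Seated jurors 1–12: #1, #4, #5, #6, #8, #9, #10, #11, #14, #15, #16, #17 (alternates #18, #19, #20, #21 not counted).
Of those, in Section Blue: #4, #5, #6, #10, #16 → 5.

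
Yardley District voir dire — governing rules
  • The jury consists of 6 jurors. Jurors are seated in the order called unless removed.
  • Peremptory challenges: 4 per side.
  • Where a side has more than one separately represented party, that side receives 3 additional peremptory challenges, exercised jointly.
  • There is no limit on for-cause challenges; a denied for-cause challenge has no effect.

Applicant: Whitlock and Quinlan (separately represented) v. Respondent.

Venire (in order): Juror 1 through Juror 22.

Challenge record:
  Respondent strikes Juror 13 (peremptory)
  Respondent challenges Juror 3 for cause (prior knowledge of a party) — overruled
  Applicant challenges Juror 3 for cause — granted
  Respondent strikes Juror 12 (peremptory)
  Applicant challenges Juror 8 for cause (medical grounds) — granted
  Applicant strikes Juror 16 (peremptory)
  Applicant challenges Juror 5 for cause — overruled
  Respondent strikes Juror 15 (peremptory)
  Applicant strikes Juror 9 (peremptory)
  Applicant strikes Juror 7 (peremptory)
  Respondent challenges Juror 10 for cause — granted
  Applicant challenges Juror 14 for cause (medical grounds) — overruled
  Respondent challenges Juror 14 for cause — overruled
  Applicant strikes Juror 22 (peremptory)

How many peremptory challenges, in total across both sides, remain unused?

4

Applicant allotment: 4 base + 3 multi-party = 7. Respondent allotment: 4.
Applicant peremptories used: #16, #9, #7, #22 — 4 (for-cause on #3, #8, #5, #14 don't count).
Respondent peremptories used: #13, #12, #15 — 3 (for-cause on #3, #10, #14 don't count).
Remaining: (7 − 4) + (4 − 3) = 4.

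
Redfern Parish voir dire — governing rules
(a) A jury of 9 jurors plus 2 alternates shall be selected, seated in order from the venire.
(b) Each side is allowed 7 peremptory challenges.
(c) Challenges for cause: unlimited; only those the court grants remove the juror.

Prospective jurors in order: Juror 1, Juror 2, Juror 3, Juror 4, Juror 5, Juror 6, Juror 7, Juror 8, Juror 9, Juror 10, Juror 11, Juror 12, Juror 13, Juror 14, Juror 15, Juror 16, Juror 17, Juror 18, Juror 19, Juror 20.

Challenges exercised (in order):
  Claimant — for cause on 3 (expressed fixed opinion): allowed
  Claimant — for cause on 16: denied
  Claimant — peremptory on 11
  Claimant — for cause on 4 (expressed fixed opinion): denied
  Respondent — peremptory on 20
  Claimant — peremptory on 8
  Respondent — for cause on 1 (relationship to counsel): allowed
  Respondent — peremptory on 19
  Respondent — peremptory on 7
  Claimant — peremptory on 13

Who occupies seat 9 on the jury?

15

Removed: #1, #3, #7, #8, #11, #13, #19, #20. (#4, #16 stay — for-cause denied.)
Seating in order: seats 1–9 → #2, #4, #5, #6, #9, #10, #12, #14, #15; alternates → #16, #17.
So seat 9 is #15.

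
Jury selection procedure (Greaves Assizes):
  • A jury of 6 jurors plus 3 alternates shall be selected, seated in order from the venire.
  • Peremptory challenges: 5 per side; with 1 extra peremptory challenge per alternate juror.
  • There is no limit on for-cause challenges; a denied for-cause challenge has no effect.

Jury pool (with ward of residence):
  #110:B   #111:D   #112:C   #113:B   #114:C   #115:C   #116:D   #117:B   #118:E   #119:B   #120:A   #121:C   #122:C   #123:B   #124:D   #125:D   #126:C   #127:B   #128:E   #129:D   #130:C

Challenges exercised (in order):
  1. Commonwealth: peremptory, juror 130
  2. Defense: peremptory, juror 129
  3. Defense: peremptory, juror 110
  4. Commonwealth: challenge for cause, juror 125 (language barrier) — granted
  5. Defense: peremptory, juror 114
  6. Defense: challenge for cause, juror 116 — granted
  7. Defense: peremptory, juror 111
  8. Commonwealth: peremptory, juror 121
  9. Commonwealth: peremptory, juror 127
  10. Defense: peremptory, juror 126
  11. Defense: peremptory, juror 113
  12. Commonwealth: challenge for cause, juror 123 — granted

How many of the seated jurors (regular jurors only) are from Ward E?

1

Removed: #110, #111, #113, #114, #116, #121, #123, #125, #126, #127, #129, #130.
Seated jurors 1–6: #112, #115, #117, #118, #119, #120 (alternates #122, #124, #128 not counted).
Of those, in Ward E: #118 → 1.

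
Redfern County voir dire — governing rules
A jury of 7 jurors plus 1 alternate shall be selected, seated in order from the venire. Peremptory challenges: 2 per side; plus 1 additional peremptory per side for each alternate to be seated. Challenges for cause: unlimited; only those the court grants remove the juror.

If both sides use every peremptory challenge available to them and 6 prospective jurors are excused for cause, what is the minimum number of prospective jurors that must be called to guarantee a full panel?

20

Seats to fill: 7 + 1 alternates = 8.
Peremptories: 2 + 1×1 = 3 per side × 2 sides = 6.
For-cause removals: 6.
Minimum venire: 8 + 6 + 6 = 20.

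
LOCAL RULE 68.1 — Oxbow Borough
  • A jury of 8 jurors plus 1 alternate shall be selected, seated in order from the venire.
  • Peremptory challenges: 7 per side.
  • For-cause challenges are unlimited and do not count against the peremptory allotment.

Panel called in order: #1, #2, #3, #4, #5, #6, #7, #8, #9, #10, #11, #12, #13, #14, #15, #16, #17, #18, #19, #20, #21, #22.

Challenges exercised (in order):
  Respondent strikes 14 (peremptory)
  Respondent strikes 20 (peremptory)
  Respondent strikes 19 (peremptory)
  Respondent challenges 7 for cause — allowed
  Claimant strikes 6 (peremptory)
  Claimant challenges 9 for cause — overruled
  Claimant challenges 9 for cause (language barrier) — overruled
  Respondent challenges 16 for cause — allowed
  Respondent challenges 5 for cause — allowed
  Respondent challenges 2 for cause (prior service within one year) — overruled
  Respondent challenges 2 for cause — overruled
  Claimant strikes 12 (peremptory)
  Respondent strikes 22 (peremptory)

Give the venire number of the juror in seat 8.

Removed: #5, #6, #7, #12, #14, #16, #19, #20, #22. (#2, #9 stay — for-cause denied.)
Seating in order: seats 1–8 → #1, #2, #3, #4, #8, #9, #10, #11; alternates → #13.
So seat 8 is #11.

11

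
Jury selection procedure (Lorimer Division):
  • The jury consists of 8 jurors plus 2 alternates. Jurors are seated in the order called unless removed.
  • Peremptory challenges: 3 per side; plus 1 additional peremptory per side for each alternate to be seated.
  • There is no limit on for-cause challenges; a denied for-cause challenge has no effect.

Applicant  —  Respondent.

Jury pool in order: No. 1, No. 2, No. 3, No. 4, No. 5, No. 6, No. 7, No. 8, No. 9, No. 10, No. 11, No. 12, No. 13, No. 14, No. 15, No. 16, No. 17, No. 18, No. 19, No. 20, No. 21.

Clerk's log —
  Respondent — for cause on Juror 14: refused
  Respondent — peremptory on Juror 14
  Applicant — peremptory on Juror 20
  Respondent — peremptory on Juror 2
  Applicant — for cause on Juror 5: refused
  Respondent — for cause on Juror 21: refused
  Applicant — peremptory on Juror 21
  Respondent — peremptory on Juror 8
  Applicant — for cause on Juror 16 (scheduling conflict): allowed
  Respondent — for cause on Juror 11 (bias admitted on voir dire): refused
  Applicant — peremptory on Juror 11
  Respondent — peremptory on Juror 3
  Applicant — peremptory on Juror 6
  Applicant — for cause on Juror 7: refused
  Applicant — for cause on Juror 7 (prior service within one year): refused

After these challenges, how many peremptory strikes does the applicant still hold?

1

Applicant allotment: 3 base + 1 × 2 alternates = 5.
Applicant peremptories used: #20, #21, #11, #6 — 4 (for-cause on #5, #16, #7, #7 don't count).
Remaining: 5 − 4 = 1.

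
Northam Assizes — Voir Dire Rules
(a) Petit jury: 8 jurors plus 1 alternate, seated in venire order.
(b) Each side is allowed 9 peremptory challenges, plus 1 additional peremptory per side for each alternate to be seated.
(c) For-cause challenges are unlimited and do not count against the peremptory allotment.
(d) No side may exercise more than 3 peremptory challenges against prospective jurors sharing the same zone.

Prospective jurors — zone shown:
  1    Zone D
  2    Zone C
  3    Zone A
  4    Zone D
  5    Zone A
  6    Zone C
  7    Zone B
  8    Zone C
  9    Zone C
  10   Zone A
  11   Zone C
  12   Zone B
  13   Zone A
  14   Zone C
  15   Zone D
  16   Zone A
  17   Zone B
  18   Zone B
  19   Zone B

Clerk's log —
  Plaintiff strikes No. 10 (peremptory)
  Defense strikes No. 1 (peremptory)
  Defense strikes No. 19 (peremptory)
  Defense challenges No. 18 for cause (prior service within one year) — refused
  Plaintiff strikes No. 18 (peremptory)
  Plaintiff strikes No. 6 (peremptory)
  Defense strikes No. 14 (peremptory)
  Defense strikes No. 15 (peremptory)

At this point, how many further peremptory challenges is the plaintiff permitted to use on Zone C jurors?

2

Plaintiff peremptories so far: #10, #18, #6 — 3 of 10 used, 7 left overall.
Against Zone C: #6 — 1 used; per-zone cap 3 leaves 2.
Binding limit: min(7, 2) = 2.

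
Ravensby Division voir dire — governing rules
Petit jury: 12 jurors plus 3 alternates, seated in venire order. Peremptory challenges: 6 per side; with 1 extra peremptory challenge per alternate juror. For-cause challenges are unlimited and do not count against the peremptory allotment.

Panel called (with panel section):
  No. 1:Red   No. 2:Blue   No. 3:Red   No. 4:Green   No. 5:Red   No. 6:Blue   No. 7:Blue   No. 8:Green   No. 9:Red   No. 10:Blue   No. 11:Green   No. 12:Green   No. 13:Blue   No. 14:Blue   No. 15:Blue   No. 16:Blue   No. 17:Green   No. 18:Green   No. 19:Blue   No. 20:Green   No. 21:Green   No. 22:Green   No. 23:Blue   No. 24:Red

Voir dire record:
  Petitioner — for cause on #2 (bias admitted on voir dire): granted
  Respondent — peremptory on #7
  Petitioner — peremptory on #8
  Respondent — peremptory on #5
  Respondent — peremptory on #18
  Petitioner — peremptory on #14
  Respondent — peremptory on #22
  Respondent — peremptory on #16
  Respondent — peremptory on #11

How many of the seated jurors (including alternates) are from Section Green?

Removed: #2, #5, #7, #8, #11, #14, #16, #18, #22.
Seated (15 incl. alternates): #1, #3, #4, #6, #9, #10, #12, #13, #15, #17, #19, #20, #21, #23, #24.
Of those, in Section Green: #4, #12, #17, #20, #21 → 5.

5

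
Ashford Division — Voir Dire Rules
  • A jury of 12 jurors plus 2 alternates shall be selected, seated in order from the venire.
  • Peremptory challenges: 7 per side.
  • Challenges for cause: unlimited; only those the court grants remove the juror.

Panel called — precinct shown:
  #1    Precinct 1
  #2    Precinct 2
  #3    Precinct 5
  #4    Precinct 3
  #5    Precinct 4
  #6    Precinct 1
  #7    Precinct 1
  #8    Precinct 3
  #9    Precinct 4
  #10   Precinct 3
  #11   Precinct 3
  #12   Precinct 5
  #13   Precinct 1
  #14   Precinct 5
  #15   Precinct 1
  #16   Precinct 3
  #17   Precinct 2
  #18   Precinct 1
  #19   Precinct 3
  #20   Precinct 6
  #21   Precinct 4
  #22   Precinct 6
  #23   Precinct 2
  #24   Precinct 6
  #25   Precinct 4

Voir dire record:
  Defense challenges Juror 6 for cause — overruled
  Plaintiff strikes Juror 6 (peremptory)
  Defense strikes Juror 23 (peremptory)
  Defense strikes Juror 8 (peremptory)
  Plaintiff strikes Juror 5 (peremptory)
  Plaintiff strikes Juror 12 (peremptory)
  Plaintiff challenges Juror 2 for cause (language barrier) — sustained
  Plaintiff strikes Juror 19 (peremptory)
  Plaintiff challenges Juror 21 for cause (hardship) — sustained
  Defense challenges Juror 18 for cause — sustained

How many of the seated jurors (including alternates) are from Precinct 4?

1

Removed: #2, #5, #6, #8, #12, #18, #19, #21, #23.
Seated (14 incl. alternates): #1, #3, #4, #7, #9, #10, #11, #13, #14, #15, #16, #17, #20, #22.
Of those, in Precinct 4: #9 → 1.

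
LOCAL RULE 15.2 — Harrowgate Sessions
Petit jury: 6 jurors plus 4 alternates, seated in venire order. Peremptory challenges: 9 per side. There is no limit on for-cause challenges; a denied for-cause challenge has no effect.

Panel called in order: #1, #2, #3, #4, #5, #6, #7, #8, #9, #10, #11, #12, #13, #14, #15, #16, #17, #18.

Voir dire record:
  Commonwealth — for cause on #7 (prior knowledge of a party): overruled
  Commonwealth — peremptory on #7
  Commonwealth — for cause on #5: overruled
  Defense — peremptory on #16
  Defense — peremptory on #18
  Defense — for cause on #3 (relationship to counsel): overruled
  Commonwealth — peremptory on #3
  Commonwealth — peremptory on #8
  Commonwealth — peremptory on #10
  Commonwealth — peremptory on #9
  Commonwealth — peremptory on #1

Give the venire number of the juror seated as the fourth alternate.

17

Removed: #1, #3, #7, #8, #9, #10, #16, #18. (#5 stays — for-cause denied.)
Seating in order: seats 1–6 → #2, #4, #5, #6, #11, #12; alternates → #13, #14, #15, #17.
So alternate 4 is #17.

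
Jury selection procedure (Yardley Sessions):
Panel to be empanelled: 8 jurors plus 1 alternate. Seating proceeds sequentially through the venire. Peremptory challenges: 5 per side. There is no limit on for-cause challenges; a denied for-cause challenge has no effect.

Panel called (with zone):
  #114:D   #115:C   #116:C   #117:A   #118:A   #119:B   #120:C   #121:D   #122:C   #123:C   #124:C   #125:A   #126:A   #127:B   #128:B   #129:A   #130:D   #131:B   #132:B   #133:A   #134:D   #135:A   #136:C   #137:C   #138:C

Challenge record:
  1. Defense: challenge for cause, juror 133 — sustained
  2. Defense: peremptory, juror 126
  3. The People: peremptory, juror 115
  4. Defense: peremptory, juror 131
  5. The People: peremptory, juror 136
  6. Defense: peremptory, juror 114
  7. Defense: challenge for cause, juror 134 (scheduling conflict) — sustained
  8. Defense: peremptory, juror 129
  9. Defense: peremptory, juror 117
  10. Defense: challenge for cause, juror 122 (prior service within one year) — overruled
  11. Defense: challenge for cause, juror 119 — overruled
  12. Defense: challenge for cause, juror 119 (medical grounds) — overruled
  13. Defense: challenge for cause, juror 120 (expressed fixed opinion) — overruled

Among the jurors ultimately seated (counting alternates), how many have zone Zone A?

Removed: #114, #115, #117, #126, #129, #131, #133, #134, #136.
Seated (9 incl. alternates): #116, #118, #119, #120, #121, #122, #123, #124, #125.
Of those, in Zone A: #118, #125 → 2.

2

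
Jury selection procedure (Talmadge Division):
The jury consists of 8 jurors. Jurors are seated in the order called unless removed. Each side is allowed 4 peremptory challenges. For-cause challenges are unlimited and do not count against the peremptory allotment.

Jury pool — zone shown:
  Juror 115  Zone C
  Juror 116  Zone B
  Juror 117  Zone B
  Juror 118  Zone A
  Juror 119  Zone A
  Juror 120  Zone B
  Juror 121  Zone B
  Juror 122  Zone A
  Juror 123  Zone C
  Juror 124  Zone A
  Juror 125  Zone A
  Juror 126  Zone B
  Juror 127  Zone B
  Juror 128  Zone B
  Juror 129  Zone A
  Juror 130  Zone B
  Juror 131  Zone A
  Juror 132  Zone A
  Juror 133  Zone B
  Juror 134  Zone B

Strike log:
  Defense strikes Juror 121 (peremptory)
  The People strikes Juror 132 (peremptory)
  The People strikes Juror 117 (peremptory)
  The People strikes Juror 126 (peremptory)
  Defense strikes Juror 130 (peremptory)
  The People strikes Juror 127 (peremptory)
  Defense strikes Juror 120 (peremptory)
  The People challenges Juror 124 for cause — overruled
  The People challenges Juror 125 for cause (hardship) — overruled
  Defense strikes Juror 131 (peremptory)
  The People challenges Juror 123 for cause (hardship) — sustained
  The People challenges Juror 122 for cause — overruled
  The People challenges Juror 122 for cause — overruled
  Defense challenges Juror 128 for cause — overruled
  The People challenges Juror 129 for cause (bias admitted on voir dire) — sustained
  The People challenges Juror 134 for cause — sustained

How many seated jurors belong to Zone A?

Removed: #117, #120, #121, #123, #126, #127, #129, #130, #131, #132, #134.
Seated jurors 1–8: #115, #116, #118, #119, #122, #124, #125, #128.
Of those, in Zone A: #118, #119, #122, #124, #125 → 5.

5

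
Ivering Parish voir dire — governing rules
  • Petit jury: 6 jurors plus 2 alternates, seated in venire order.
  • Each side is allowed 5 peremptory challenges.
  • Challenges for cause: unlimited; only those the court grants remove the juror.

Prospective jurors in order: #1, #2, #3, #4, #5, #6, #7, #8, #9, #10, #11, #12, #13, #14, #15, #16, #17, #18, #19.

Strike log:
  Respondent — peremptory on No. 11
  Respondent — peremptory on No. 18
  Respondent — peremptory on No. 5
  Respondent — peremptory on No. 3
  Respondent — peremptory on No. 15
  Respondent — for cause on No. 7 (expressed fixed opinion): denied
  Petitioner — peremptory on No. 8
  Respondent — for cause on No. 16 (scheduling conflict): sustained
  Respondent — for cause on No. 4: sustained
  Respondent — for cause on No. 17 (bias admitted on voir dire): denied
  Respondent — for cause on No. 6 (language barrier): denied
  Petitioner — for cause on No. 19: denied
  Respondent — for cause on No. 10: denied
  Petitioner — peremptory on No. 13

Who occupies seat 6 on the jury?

10

Removed: #3, #4, #5, #8, #11, #13, #15, #16, #18. (#6, #7, #10, #17, #19 stay — for-cause denied.)
Seating in order: seats 1–6 → #1, #2, #6, #7, #9, #10; alternates → #12, #14.
So seat 6 is #10.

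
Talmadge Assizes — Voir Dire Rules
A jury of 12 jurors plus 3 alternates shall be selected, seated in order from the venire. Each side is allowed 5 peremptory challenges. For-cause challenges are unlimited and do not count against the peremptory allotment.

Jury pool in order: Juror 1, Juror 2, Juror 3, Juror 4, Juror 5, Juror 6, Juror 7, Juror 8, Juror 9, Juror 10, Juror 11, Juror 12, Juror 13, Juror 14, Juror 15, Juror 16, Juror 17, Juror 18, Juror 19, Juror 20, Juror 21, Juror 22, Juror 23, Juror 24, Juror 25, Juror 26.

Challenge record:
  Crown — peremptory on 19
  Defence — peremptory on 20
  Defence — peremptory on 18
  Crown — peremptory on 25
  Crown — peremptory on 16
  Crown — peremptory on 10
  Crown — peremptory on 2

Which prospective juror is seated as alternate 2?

17

Removed: #2, #10, #16, #18, #19, #20, #25.
Seating in order: seats 1–12 → #1, #3, #4, #5, #6, #7, #8, #9, #11, #12, #13, #14; alternates → #15, #17, #21.
So alternate 2 is #17.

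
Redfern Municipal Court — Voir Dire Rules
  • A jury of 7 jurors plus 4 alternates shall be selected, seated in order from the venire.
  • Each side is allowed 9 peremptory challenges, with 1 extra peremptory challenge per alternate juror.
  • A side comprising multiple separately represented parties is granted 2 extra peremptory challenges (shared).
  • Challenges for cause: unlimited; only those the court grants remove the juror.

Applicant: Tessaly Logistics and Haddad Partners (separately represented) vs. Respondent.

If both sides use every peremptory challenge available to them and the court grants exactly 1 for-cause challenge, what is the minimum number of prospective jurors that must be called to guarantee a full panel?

Seats to fill: 7 + 4 alternates = 11.
Peremptories — Applicant: 9 + 1×4 + 2 = 15; Respondent: 9 + 1×4 = 13; total 28.
For-cause removals: 1.
Minimum venire: 11 + 28 + 1 = 40.

40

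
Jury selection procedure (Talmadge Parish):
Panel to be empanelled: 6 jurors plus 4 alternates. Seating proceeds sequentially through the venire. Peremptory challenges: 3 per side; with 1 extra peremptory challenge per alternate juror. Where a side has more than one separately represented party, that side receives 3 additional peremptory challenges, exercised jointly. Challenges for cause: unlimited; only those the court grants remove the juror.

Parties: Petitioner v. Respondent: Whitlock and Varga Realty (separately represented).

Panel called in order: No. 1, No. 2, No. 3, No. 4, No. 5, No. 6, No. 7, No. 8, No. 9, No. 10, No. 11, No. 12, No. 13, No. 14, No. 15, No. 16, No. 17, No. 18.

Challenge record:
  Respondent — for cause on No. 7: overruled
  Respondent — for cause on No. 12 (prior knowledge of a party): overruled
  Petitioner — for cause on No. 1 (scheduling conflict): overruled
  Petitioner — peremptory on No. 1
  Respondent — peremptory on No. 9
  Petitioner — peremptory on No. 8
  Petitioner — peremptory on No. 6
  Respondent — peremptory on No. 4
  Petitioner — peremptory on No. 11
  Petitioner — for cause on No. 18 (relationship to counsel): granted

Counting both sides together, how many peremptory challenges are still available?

Petitioner allotment: 3 base + 1 × 4 alternates = 7. Respondent allotment: 3 base + 1 × 4 alternates + 3 multi-party = 10.
Petitioner peremptories used: #1, #8, #6, #11 — 4 (for-cause on #1, #18 don't count).
Respondent peremptories used: #9, #4 — 2 (for-cause on #7, #12 don't count).
Remaining: (7 − 4) + (10 − 2) = 11.

11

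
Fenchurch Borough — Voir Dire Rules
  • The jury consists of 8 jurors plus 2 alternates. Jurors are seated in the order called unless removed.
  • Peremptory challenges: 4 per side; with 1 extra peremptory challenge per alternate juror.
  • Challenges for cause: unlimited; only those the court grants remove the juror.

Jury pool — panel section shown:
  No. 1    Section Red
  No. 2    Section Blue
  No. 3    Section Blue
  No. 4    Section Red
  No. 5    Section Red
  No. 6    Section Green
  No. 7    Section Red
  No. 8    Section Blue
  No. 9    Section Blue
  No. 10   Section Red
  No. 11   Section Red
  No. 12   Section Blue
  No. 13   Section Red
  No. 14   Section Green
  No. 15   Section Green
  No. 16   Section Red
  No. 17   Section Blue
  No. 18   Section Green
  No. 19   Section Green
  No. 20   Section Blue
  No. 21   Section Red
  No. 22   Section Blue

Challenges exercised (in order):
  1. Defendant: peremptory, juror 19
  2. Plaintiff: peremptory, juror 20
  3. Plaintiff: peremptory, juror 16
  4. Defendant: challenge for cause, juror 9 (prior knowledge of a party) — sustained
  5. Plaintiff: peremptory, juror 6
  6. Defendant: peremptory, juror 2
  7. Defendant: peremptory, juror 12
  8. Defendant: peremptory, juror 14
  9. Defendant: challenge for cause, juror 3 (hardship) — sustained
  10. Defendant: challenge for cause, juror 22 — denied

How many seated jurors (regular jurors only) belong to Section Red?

Removed: #2, #3, #6, #9, #12, #14, #16, #19, #20.
Seated jurors 1–8: #1, #4, #5, #7, #8, #10, #11, #13 (alternates #15, #17 not counted).
Of those, in Section Red: #1, #4, #5, #7, #10, #11, #13 → 7.

7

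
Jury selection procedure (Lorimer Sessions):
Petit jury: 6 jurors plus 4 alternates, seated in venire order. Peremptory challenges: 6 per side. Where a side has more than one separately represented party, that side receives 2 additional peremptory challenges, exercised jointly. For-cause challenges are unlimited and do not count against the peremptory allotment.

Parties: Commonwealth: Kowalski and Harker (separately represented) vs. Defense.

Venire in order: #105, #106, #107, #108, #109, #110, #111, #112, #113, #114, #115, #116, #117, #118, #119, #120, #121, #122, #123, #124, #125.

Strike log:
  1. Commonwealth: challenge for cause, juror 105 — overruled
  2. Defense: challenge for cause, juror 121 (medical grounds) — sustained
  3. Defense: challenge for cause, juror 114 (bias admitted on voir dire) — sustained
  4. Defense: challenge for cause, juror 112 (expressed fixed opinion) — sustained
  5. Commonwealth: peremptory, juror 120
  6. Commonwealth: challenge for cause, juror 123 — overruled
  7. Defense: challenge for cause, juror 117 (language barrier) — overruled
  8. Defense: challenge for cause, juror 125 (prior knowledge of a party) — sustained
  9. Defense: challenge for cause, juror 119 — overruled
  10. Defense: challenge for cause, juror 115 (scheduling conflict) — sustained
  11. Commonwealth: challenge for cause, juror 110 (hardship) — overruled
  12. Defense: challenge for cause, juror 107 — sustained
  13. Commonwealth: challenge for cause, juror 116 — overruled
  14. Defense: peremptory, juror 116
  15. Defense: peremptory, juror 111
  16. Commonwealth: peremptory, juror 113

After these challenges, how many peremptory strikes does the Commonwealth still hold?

Commonwealth allotment: 6 base + 2 multi-party = 8.
Commonwealth peremptories used: #120, #113 — 2 (for-cause on #105, #123, #110, #116 don't count).
Remaining: 8 − 2 = 6.

6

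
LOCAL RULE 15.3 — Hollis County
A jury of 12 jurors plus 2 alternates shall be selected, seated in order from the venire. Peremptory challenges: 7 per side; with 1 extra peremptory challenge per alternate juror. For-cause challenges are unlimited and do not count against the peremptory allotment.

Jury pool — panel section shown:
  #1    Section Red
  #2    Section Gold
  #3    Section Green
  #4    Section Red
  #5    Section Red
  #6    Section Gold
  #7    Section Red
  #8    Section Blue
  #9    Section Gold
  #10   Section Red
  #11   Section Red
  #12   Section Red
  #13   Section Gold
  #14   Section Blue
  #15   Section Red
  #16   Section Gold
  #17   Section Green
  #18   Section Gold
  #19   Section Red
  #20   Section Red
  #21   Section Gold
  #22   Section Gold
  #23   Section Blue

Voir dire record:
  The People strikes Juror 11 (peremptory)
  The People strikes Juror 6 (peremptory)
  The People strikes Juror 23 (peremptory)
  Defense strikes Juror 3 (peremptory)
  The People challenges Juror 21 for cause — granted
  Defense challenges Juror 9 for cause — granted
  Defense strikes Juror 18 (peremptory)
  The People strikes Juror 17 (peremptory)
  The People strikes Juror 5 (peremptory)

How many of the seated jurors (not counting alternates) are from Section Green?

0

Removed: #3, #5, #6, #9, #11, #17, #18, #21, #23.
Seated jurors 1–12: #1, #2, #4, #7, #8, #10, #12, #13, #14, #15, #16, #19 (alternates #20, #22 not counted).
None of those are in Section Green → 0.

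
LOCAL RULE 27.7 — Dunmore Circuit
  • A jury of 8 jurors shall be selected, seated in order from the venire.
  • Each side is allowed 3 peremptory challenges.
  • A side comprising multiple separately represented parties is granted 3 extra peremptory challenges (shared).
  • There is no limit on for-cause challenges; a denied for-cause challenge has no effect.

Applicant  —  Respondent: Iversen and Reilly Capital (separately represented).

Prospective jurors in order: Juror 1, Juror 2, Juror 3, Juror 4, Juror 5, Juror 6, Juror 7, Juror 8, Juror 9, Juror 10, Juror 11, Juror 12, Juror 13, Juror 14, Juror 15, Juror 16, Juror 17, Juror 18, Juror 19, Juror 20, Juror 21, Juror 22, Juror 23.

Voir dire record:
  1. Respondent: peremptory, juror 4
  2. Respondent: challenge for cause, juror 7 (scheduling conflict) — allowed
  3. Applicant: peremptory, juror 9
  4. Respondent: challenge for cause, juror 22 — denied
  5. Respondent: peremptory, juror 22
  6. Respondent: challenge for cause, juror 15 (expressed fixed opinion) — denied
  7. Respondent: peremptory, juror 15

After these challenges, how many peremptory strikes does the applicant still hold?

Applicant allotment: 3.
Applicant peremptories used: #9 — 1.
Remaining: 3 − 1 = 2.

2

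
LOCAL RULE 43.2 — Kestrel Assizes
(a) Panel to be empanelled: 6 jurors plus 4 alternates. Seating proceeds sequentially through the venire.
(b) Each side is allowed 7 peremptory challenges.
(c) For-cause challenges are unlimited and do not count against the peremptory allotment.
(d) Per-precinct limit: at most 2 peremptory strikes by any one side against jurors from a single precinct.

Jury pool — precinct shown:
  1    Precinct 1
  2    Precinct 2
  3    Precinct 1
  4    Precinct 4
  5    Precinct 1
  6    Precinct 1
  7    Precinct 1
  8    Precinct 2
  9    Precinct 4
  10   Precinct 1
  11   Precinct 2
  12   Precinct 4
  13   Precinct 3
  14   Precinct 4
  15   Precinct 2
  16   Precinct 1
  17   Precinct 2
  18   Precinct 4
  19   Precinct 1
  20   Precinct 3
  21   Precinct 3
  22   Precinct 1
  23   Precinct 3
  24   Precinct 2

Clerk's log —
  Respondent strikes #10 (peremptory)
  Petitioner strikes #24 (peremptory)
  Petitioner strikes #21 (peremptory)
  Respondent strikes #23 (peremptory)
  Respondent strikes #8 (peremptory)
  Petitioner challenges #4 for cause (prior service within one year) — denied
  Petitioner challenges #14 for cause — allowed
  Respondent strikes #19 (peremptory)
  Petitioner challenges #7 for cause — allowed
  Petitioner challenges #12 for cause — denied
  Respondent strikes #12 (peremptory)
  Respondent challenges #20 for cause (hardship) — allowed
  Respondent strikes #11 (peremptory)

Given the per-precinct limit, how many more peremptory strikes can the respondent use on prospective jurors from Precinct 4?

Respondent peremptories so far: #10, #23, #8, #19, #12, #11 — 6 of 7 used, 1 left overall.
Against Precinct 4: #12 — 1 used; per-precinct cap 2 leaves 1.
Binding limit: min(1, 1) = 1.

1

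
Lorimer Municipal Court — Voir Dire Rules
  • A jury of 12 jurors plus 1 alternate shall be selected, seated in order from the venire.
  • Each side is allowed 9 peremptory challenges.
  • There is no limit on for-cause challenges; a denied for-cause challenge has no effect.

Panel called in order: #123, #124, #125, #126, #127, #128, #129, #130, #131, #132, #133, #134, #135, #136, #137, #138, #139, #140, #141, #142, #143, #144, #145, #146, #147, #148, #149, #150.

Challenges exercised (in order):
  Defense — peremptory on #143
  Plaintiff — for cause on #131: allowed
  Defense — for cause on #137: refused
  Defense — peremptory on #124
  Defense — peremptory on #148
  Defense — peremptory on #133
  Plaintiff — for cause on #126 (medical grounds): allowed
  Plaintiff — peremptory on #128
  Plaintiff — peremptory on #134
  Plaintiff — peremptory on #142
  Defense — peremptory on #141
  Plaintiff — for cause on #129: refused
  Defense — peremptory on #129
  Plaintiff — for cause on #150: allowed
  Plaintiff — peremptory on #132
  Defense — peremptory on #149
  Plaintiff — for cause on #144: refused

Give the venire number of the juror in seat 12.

145

Removed: #124, #126, #128, #129, #131, #132, #133, #134, #141, #142, #143, #148, #149, #150. (#137, #144 stay — for-cause denied.)
Seating in order: seats 1–12 → #123, #125, #127, #130, #135, #136, #137, #138, #139, #140, #144, #145; alternates → #146.
So seat 12 is #145.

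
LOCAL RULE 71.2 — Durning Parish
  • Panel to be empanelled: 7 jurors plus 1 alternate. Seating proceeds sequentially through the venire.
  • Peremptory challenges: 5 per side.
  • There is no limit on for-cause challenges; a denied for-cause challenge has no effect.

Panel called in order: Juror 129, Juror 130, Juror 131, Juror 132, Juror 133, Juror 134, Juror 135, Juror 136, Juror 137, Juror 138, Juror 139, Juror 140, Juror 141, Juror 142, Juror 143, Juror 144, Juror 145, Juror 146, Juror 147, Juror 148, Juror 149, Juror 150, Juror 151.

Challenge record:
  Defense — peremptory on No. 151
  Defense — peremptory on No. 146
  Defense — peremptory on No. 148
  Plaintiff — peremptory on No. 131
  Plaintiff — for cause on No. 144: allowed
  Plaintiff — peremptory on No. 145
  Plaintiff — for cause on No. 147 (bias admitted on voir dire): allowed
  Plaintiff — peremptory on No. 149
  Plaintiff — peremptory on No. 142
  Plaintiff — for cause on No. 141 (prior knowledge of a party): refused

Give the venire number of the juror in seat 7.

Removed: #131, #142, #144, #145, #146, #147, #148, #149, #151. (#141 stays — for-cause denied.)
Filling seats in venire order through position 7: #129, #130, #132, #133, #134, #135, #136.
So seat 7 is #136.

136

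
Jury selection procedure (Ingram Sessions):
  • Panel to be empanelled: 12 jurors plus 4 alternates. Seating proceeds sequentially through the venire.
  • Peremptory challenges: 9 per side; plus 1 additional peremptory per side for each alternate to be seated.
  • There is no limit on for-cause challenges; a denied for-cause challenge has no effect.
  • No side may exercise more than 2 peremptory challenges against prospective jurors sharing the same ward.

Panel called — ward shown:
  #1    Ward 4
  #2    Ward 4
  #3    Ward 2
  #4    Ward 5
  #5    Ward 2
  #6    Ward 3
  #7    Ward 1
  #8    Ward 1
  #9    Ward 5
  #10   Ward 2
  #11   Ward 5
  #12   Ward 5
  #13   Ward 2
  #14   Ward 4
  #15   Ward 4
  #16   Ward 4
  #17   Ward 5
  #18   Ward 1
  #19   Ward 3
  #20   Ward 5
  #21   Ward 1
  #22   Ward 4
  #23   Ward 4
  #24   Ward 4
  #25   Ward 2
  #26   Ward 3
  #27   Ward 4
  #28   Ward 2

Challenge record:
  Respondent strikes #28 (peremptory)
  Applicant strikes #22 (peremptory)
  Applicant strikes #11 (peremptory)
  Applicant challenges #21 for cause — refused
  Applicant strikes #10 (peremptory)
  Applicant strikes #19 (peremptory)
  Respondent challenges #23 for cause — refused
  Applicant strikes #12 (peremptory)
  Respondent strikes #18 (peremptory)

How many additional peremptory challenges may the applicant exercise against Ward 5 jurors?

0

Applicant peremptories so far: #22, #11, #10, #19, #12 — 5 of 13 used, 8 left overall.
Against Ward 5: #11, #12 — 2 used; per-ward cap 2 leaves 0.
Binding limit: min(8, 0) = 0.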